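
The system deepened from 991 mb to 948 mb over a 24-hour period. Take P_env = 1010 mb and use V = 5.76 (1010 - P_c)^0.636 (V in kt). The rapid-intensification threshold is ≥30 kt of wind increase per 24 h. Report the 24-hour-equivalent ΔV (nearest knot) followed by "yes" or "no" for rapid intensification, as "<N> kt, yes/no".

V₁: ΔP = 19, V ≈ 5.76 × 19^0.636 ≈ 37.47 kt.
V₂: ΔP = 62, V ≈ 5.76 × 62^0.636 ≈ 79.50 kt.
ΔV over 24 h = 42.03 kt → 24 h equivalent = 42.03 × 24/24 ≈ 42.03 kt.
42 kt ≥ 30 kt ⇒ rapid intensification.

42 kt, yes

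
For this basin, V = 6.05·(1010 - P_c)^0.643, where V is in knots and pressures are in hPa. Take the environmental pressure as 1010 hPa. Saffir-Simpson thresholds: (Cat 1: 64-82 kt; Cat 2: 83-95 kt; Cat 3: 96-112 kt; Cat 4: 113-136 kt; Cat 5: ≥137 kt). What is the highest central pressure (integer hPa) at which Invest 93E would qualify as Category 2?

951 hPa

Category 2 begins at V = 83 kt.
Required ΔP = (83/6.05)^(1/0.643) = 13.719^1.555 ≈ 58.72 hPa.
P_c ≤ 1010 − 58.72 = 951.28, so the highest integer P_c is 951 hPa.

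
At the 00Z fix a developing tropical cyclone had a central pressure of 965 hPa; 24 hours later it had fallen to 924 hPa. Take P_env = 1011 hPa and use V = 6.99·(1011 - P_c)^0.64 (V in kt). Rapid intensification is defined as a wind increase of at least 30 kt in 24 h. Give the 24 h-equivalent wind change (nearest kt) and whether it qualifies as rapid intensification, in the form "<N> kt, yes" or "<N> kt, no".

V₁: ΔP = 46, V ≈ 6.99 × 46^0.64 ≈ 81.03 kt.
V₂: ΔP = 87, V ≈ 6.99 × 87^0.64 ≈ 121.83 kt.
ΔV over 24 h = 40.80 kt → 24 h equivalent = 40.80 × 24/24 ≈ 40.80 kt.
41 kt ≥ 30 kt ⇒ rapid intensification.

41 kt, yes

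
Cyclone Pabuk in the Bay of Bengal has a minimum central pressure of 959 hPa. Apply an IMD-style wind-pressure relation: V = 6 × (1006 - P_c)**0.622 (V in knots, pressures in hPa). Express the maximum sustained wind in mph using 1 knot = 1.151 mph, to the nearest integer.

ΔP = 1006 − 959 = 47 hPa.
V ≈ 6 × 47^0.622 = 6 × 10.966 ≈ 65.795 kt.
65.795 × 1.151 ≈ 75.73 mph → 76 mph.

76 mph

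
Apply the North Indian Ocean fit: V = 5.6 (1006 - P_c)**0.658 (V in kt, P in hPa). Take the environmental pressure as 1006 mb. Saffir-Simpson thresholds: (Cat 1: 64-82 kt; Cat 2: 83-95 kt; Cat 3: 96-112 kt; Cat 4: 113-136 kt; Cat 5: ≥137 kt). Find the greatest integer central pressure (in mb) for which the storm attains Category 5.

877 mb

Category 5 begins at V = 137 kt.
Required ΔP = (137/5.6)^(1/0.658) = 24.464^1.520 ≈ 128.89 mb.
P_c ≤ 1006 − 128.89 = 877.11, so the highest integer P_c is 877 mb.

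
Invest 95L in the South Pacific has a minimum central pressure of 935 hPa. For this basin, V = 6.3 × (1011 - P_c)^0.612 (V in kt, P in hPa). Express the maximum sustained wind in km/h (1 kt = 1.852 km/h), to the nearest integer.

ΔP = 1011 − 935 = 76 hPa.
V ≈ 6.3 × 76^0.612 = 6.3 × 14.160 ≈ 89.207 kt.
89.207 × 1.852 ≈ 165.21 km/h → 165 km/h.

165 km/h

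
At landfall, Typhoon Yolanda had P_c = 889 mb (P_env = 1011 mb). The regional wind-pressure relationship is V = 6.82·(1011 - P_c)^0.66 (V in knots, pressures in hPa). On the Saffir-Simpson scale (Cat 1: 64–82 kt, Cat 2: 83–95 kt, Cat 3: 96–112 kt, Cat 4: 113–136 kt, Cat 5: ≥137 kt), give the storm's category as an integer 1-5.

5

ΔP = 1011 − 889 = 122 mb.
V ≈ 6.82 × 122^0.66 = 6.82 × 23.82 ≈ 162 kt.
162 kt falls in the Category 5 band.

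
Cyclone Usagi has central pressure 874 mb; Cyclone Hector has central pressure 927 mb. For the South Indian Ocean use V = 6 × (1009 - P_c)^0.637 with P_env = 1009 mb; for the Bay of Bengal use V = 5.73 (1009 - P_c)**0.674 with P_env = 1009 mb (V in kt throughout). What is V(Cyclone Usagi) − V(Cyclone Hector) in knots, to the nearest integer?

25 kt

Cyclone Usagi: ΔP = 135; V ≈ 6 × 135^0.637 ≈ 136.51 kt.
Cyclone Hector: ΔP = 82; V ≈ 5.73 × 82^0.674 ≈ 111.70 kt.
Difference ≈ 136.51 − 111.70 = 24.81 → 25 kt.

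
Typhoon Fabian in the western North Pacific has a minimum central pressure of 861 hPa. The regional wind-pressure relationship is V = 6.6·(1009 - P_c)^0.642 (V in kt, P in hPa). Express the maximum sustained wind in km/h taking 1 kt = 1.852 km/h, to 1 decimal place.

302.3 km/h

ΔP = 1009 − 861 = 148 hPa.
V ≈ 6.6 × 148^0.642 = 6.6 × 24.735 ≈ 163.250 kt.
163.250 × 1.852 ≈ 302.34 km/h → 302.3 km/h.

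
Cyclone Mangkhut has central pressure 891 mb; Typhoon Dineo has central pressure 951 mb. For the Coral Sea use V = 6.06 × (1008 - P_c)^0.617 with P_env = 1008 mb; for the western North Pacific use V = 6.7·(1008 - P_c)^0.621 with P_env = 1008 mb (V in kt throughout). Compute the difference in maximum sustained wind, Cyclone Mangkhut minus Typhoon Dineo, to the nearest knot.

32 kt

Cyclone Mangkhut: ΔP = 117; V ≈ 6.06 × 117^0.617 ≈ 114.43 kt.
Typhoon Dineo: ΔP = 57; V ≈ 6.7 × 57^0.621 ≈ 82.50 kt.
Difference ≈ 114.43 − 82.50 = 31.93 → 32 kt.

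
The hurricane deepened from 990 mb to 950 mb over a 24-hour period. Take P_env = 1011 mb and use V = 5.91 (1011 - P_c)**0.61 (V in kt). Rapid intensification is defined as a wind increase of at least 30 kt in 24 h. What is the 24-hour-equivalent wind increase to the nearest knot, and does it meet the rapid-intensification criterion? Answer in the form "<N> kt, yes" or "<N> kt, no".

35 kt, yes

V₁: ΔP = 21, V ≈ 5.91 × 21^0.61 ≈ 37.86 kt.
V₂: ΔP = 61, V ≈ 5.91 × 61^0.61 ≈ 72.55 kt.
ΔV over 24 h = 34.69 kt → 24 h equivalent = 34.69 × 24/24 ≈ 34.69 kt.
35 kt ≥ 30 kt ⇒ rapid intensification.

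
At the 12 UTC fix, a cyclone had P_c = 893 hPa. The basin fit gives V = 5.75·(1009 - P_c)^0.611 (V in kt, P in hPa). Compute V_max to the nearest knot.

ΔP = 1009 − 893 = 116 hPa.
116^0.611 ≈ 18.255.
V ≈ 5.75 × 18.255 ≈ 105.0 kt.

105 kt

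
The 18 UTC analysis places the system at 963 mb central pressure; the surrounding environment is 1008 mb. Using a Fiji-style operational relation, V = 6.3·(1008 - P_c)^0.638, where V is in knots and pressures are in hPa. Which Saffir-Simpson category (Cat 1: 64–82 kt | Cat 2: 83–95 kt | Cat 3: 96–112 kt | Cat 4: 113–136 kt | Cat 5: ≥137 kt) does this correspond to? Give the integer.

1

ΔP = 1008 − 963 = 45 mb.
V ≈ 6.3 × 45^0.638 = 6.3 × 11.34 ≈ 71 kt.
71 kt falls in the Category 1 band.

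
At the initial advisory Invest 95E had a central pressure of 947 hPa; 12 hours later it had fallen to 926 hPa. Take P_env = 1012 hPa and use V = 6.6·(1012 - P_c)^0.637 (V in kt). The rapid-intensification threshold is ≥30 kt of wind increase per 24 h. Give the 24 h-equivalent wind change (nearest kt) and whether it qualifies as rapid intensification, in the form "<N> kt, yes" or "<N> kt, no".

37 kt, yes

V₁: ΔP = 65, V ≈ 6.6 × 65^0.637 ≈ 94.27 kt.
V₂: ΔP = 86, V ≈ 6.6 × 86^0.637 ≈ 112.67 kt.
ΔV over 12 h = 18.40 kt → 24 h equivalent = 18.40 × 24/12 ≈ 36.80 kt.
37 kt ≥ 30 kt ⇒ rapid intensification.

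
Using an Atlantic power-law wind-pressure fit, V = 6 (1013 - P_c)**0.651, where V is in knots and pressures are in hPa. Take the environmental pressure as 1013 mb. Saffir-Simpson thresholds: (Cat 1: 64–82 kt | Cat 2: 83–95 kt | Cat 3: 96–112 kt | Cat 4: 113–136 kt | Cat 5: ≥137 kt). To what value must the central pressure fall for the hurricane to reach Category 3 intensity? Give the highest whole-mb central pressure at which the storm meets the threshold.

942 mb

Category 3 begins at V = 96 kt.
Required ΔP = (96/6)^(1/0.651) = 16.000^1.536 ≈ 70.74 mb.
P_c ≤ 1013 − 70.74 = 942.26, so the highest integer P_c is 942 mb.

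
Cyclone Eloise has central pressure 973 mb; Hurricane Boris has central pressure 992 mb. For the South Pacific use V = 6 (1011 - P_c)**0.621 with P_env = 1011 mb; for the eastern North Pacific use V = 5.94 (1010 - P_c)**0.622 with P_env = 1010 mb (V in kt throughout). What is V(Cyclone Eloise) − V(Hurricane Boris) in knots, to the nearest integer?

22 kt

Cyclone Eloise: ΔP = 38; V ≈ 6 × 38^0.621 ≈ 57.44 kt.
Hurricane Boris: ΔP = 18; V ≈ 5.94 × 18^0.622 ≈ 35.86 kt.
Difference ≈ 57.44 − 35.86 = 21.58 → 22 kt.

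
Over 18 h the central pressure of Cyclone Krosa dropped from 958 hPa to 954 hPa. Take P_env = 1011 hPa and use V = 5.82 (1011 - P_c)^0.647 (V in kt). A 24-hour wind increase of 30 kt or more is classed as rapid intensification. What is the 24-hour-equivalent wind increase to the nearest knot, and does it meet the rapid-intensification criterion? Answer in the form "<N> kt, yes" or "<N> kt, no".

5 kt, no

V₁: ΔP = 53, V ≈ 5.82 × 53^0.647 ≈ 75.95 kt.
V₂: ΔP = 57, V ≈ 5.82 × 57^0.647 ≈ 79.61 kt.
ΔV over 18 h = 3.66 kt → 24 h equivalent = 3.66 × 24/18 ≈ 4.88 kt.
5 kt < 30 kt ⇒ not rapid intensification.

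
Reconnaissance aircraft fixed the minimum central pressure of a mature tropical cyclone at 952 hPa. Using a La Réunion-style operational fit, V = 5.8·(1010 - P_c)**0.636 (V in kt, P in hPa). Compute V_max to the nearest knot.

77 kt

ΔP = 1010 − 952 = 58 hPa.
58^0.636 ≈ 13.229.
V ≈ 5.8 × 13.229 ≈ 76.7 kt.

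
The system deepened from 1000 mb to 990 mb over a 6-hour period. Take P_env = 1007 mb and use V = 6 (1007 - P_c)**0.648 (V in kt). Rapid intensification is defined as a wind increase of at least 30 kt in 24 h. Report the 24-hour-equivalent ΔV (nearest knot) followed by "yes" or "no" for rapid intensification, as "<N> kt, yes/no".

66 kt, yes

V₁: ΔP = 7, V ≈ 6 × 7^0.648 ≈ 21.17 kt.
V₂: ΔP = 17, V ≈ 6 × 17^0.648 ≈ 37.63 kt.
ΔV over 6 h = 16.46 kt → 24 h equivalent = 16.46 × 24/6 ≈ 65.84 kt.
66 kt ≥ 30 kt ⇒ rapid intensification.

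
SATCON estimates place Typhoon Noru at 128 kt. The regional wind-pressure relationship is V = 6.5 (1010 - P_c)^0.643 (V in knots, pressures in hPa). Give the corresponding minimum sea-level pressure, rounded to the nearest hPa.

907 hPa

ΔP = (V / 6.5)^(1/0.643) = (128/6.5)^1.555.
128/6.5 = 19.692; 19.692^1.555 ≈ 103.02 hPa.
P_c = 1010 − 103.02 = 906.98 ≈ 907 hPa.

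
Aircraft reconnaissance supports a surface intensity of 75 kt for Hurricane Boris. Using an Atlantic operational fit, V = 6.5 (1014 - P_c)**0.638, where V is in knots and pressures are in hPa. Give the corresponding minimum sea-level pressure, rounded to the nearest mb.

ΔP = (V / 6.5)^(1/0.638) = (75/6.5)^1.567.
75/6.5 = 11.538; 11.538^1.567 ≈ 46.22 mb.
P_c = 1014 − 46.22 = 967.78 ≈ 968 mb.

968 mb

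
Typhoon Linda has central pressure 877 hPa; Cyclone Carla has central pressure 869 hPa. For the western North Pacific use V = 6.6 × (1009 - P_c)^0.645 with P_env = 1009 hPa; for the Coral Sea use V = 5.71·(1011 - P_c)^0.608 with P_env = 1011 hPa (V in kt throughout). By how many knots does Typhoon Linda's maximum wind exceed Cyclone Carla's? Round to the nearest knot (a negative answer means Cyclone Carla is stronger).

Typhoon Linda: ΔP = 132; V ≈ 6.6 × 132^0.645 ≈ 153.93 kt.
Cyclone Carla: ΔP = 142; V ≈ 5.71 × 142^0.608 ≈ 116.21 kt.
Difference ≈ 153.93 − 116.21 = 37.72 → 38 kt.

38 kt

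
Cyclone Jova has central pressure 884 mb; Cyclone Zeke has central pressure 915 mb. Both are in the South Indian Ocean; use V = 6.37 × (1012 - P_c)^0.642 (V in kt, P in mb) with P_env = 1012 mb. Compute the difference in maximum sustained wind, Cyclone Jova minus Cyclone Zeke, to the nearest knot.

23 kt

Cyclone Jova: ΔP = 128; V ≈ 6.37 × 128^0.642 ≈ 143.54 kt.
Cyclone Zeke: ΔP = 97; V ≈ 6.37 × 97^0.642 ≈ 120.13 kt.
Difference ≈ 143.54 − 120.13 = 23.41 → 23 kt.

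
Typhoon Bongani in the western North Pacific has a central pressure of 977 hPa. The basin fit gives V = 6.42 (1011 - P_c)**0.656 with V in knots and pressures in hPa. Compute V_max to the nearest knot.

ΔP = 1011 − 977 = 34 hPa.
34^0.656 ≈ 10.108.
V ≈ 6.42 × 10.108 ≈ 64.9 kt.

65 kt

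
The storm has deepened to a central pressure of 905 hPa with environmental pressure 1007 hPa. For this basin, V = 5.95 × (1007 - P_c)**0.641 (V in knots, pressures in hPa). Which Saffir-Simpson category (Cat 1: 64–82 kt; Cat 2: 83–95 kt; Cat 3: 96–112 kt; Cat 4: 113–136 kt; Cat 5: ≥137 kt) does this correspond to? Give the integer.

4

ΔP = 1007 − 905 = 102 hPa.
V ≈ 5.95 × 102^0.641 = 5.95 × 19.39 ≈ 115 kt.
115 kt falls in the Category 4 band.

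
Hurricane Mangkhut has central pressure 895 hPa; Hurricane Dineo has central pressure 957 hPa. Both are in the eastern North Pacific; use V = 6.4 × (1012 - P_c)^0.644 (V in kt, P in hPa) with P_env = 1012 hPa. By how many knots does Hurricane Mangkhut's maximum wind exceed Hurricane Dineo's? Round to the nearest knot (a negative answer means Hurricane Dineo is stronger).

53 kt

Hurricane Mangkhut: ΔP = 117; V ≈ 6.4 × 117^0.644 ≈ 137.43 kt.
Hurricane Dineo: ΔP = 55; V ≈ 6.4 × 55^0.644 ≈ 84.52 kt.
Difference ≈ 137.43 − 84.52 = 52.91 → 53 kt.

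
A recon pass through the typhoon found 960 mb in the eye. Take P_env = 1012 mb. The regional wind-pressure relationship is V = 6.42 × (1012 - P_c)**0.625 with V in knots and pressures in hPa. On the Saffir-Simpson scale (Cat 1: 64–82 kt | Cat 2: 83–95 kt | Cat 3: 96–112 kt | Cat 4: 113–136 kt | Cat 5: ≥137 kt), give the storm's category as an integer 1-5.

ΔP = 1012 − 960 = 52 mb.
V ≈ 6.42 × 52^0.625 = 6.42 × 11.82 ≈ 76 kt.
76 kt falls in the Category 1 band.

1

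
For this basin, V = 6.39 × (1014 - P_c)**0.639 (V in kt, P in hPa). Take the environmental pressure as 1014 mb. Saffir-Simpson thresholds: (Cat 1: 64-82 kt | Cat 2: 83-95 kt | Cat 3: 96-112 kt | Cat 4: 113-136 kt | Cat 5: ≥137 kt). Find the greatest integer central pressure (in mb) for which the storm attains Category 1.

977 mb

Category 1 begins at V = 64 kt.
Required ΔP = (64/6.39)^(1/0.639) = 10.016^1.565 ≈ 36.81 mb.
P_c ≤ 1014 − 36.81 = 977.19, so the highest integer P_c is 977 mb.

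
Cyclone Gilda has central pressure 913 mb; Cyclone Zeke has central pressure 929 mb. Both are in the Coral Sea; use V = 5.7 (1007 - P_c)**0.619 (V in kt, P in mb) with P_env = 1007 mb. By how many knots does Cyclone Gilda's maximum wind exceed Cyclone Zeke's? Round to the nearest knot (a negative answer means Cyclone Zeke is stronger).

10 kt

Cyclone Gilda: ΔP = 94; V ≈ 5.7 × 94^0.619 ≈ 94.89 kt.
Cyclone Zeke: ΔP = 78; V ≈ 5.7 × 78^0.619 ≈ 84.54 kt.
Difference ≈ 94.89 − 84.54 = 10.35 → 10 kt.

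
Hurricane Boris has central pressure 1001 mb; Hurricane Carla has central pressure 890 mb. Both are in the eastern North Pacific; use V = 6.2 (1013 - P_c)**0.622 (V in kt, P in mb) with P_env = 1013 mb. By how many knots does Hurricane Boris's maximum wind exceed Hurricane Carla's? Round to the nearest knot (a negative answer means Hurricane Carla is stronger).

Hurricane Boris: ΔP = 12; V ≈ 6.2 × 12^0.622 ≈ 29.08 kt.
Hurricane Carla: ΔP = 123; V ≈ 6.2 × 123^0.622 ≈ 123.68 kt.
Difference ≈ 29.08 − 123.68 = -94.60 → -95 kt.

-95 kt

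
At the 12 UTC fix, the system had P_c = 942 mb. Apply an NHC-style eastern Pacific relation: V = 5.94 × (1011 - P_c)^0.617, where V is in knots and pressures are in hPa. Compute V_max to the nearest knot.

81 kt

ΔP = 1011 − 942 = 69 mb.
69^0.617 ≈ 13.632.
V ≈ 5.94 × 13.632 ≈ 81.0 kt.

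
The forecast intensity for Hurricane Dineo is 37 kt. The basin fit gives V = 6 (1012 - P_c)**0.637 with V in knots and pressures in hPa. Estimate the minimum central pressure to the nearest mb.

995 mb

ΔP = (V / 6)^(1/0.637) = (37/6)^1.570.
37/6 = 6.167; 6.167^1.570 ≈ 17.39 mb.
P_c = 1012 − 17.39 = 994.61 ≈ 995 mb.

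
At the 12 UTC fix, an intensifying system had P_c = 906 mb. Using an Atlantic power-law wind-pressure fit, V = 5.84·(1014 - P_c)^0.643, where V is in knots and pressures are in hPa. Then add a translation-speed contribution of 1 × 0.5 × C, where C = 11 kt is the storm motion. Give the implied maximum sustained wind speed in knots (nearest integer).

124 kt

ΔP = 1014 − 906 = 108 mb.
108^0.643 ≈ 20.300.
V ≈ 5.84 × 20.300 ≈ 118.6 kt.
Translation term: 1 × 0.5 × 11 = 5.5 kt.
Corrected V ≈ 124.1 kt → 124 kt.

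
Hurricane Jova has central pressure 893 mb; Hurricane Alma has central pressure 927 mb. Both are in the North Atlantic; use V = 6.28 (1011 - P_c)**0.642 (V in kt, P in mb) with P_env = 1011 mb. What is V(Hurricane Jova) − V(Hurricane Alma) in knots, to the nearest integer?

Hurricane Jova: ΔP = 118; V ≈ 6.28 × 118^0.642 ≈ 134.31 kt.
Hurricane Alma: ΔP = 84; V ≈ 6.28 × 84^0.642 ≈ 107.98 kt.
Difference ≈ 134.31 − 107.98 = 26.33 → 26 kt.

26 kt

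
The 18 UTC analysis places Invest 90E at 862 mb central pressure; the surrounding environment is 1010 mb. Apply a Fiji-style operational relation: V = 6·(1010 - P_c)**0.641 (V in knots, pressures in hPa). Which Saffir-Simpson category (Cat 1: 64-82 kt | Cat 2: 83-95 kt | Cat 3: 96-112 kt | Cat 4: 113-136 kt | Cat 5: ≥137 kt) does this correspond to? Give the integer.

5

ΔP = 1010 − 862 = 148 mb.
V ≈ 6 × 148^0.641 = 6 × 24.61 ≈ 148 kt.
148 kt falls in the Category 5 band.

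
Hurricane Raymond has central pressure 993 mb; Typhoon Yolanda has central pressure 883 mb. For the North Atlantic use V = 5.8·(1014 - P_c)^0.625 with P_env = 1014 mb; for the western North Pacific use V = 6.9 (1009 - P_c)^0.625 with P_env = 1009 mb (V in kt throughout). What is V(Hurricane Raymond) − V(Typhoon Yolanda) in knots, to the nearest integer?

-103 kt

Hurricane Raymond: ΔP = 21; V ≈ 5.8 × 21^0.625 ≈ 38.89 kt.
Typhoon Yolanda: ΔP = 126; V ≈ 6.9 × 126^0.625 ≈ 141.77 kt.
Difference ≈ 38.89 − 141.77 = -102.88 → -103 kt.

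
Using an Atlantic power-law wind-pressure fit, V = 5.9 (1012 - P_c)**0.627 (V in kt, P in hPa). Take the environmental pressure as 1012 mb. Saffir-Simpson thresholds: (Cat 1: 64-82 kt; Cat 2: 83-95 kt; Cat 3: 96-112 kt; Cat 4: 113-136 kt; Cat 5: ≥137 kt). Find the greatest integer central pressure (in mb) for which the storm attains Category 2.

944 mb

Category 2 begins at V = 83 kt.
Required ΔP = (83/5.9)^(1/0.627) = 14.068^1.595 ≈ 67.81 mb.
P_c ≤ 1012 − 67.81 = 944.19, so the highest integer P_c is 944 mb.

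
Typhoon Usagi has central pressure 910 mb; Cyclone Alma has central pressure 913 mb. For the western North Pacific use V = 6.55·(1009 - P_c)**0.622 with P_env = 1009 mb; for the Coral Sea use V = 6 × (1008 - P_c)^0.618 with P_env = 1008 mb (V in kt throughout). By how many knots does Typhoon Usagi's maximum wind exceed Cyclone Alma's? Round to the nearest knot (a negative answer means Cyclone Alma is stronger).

14 kt

Typhoon Usagi: ΔP = 99; V ≈ 6.55 × 99^0.622 ≈ 114.16 kt.
Cyclone Alma: ΔP = 95; V ≈ 6 × 95^0.618 ≈ 100.09 kt.
Difference ≈ 114.16 − 100.09 = 14.07 → 14 kt.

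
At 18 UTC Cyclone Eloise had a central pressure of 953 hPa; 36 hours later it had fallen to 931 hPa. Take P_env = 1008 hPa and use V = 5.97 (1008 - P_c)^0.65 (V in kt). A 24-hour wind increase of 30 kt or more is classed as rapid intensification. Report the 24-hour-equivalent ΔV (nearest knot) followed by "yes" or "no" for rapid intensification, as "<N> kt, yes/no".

13 kt, no

V₁: ΔP = 55, V ≈ 5.97 × 55^0.65 ≈ 80.76 kt.
V₂: ΔP = 77, V ≈ 5.97 × 77^0.65 ≈ 100.51 kt.
ΔV over 36 h = 19.75 kt → 24 h equivalent = 19.75 × 24/36 ≈ 13.17 kt.
13 kt < 30 kt ⇒ not rapid intensification.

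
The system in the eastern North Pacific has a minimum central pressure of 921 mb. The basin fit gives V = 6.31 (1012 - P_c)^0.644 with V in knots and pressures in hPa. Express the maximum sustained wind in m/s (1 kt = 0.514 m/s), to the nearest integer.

ΔP = 1012 − 921 = 91 mb.
V ≈ 6.31 × 91^0.644 = 6.31 × 18.265 ≈ 115.253 kt.
115.253 × 0.514 ≈ 59.24 m/s → 59 m/s.

59 m/s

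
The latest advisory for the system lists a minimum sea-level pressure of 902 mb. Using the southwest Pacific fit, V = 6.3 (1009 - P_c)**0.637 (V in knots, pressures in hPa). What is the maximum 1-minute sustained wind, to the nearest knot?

124 kt

ΔP = 1009 − 902 = 107 mb.
107^0.637 ≈ 19.621.
V ≈ 6.3 × 19.621 ≈ 123.6 kt.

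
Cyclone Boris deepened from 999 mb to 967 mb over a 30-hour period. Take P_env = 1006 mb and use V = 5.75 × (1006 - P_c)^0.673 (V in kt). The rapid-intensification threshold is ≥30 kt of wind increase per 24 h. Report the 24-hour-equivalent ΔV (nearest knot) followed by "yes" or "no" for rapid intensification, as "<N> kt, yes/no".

37 kt, yes

V₁: ΔP = 7, V ≈ 5.75 × 7^0.673 ≈ 21.30 kt.
V₂: ΔP = 39, V ≈ 5.75 × 39^0.673 ≈ 67.68 kt.
ΔV over 30 h = 46.38 kt → 24 h equivalent = 46.38 × 24/30 ≈ 37.10 kt.
37 kt ≥ 30 kt ⇒ rapid intensification.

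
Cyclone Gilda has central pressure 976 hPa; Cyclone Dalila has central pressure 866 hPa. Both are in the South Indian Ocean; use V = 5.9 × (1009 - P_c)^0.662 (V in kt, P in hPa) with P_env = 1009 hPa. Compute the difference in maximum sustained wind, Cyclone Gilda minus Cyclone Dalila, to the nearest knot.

-98 kt

Cyclone Gilda: ΔP = 33; V ≈ 5.9 × 33^0.662 ≈ 59.72 kt.
Cyclone Dalila: ΔP = 143; V ≈ 5.9 × 143^0.662 ≈ 157.65 kt.
Difference ≈ 59.72 − 157.65 = -97.93 → -98 kt.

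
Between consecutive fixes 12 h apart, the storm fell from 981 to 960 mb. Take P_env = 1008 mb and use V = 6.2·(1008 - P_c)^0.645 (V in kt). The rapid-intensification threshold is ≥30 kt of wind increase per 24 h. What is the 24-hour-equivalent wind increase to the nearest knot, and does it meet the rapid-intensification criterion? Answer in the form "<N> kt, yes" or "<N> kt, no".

47 kt, yes

V₁: ΔP = 27, V ≈ 6.2 × 27^0.645 ≈ 51.95 kt.
V₂: ΔP = 48, V ≈ 6.2 × 48^0.645 ≈ 75.30 kt.
ΔV over 12 h = 23.35 kt → 24 h equivalent = 23.35 × 24/12 ≈ 46.70 kt.
47 kt ≥ 30 kt ⇒ rapid intensification.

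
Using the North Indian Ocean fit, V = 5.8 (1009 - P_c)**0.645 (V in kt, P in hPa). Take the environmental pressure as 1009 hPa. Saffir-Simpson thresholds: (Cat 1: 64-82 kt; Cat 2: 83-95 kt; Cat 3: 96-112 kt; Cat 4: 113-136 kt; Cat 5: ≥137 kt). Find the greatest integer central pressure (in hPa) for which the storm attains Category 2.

Category 2 begins at V = 83 kt.
Required ΔP = (83/5.8)^(1/0.645) = 14.310^1.550 ≈ 61.90 hPa.
P_c ≤ 1009 − 61.90 = 947.10, so the highest integer P_c is 947 hPa.

947 hPa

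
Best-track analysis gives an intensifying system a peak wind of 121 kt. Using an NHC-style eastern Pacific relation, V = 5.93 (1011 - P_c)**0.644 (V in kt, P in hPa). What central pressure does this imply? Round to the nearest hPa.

903 hPa

ΔP = (V / 5.93)^(1/0.644) = (121/5.93)^1.553.
121/5.93 = 20.405; 20.405^1.553 ≈ 108.08 hPa.
P_c = 1011 − 108.08 = 902.92 ≈ 903 hPa.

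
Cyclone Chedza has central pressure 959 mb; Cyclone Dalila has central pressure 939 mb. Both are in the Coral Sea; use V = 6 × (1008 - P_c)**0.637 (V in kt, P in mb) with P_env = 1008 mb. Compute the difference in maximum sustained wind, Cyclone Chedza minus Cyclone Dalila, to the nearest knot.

Cyclone Chedza: ΔP = 49; V ≈ 6 × 49^0.637 ≈ 71.58 kt.
Cyclone Dalila: ΔP = 69; V ≈ 6 × 69^0.637 ≈ 89.02 kt.
Difference ≈ 71.58 − 89.02 = -17.44 → -17 kt.

-17 kt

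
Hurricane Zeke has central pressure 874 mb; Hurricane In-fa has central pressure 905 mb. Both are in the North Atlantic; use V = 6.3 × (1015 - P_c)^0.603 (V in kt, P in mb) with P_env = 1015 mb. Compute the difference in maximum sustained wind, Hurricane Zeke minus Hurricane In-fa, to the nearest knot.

17 kt

Hurricane Zeke: ΔP = 141; V ≈ 6.3 × 141^0.603 ≈ 124.54 kt.
Hurricane In-fa: ΔP = 110; V ≈ 6.3 × 110^0.603 ≈ 107.23 kt.
Difference ≈ 124.54 − 107.23 = 17.31 → 17 kt.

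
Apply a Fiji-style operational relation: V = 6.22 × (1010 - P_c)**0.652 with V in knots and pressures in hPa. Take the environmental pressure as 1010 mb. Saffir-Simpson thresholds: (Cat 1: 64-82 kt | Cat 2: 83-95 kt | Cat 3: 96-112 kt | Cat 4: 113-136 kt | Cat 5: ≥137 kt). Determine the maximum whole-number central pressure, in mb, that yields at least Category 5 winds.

895 mb

Category 5 begins at V = 137 kt.
Required ΔP = (137/6.22)^(1/0.652) = 22.026^1.534 ≈ 114.74 mb.
P_c ≤ 1010 − 114.74 = 895.26, so the highest integer P_c is 895 mb.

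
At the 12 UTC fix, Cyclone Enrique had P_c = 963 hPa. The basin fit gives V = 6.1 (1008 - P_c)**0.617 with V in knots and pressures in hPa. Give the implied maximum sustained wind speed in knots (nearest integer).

64 kt

ΔP = 1008 − 963 = 45 hPa.
45^0.617 ≈ 10.472.
V ≈ 6.1 × 10.472 ≈ 63.9 kt.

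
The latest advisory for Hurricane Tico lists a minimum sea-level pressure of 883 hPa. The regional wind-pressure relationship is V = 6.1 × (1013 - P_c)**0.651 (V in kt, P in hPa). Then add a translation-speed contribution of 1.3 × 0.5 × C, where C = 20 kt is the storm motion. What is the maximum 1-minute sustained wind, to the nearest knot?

158 kt

ΔP = 1013 − 883 = 130 hPa.
130^0.651 ≈ 23.778.
V ≈ 6.1 × 23.778 ≈ 145.0 kt.
Translation term: 1.3 × 0.5 × 20 = 13 kt.
Corrected V ≈ 158 kt → 158 kt.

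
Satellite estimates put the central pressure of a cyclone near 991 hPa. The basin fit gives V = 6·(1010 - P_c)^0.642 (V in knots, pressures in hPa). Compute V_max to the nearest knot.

ΔP = 1010 − 991 = 19 hPa.
19^0.642 ≈ 6.622.
V ≈ 6 × 6.622 ≈ 39.7 kt.

40 kt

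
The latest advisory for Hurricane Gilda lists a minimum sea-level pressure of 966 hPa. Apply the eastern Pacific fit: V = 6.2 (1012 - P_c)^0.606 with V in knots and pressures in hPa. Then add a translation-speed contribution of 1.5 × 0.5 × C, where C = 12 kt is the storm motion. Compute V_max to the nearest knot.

72 kt

ΔP = 1012 − 966 = 46 hPa.
46^0.606 ≈ 10.177.
V ≈ 6.2 × 10.177 ≈ 63.1 kt.
Translation term: 1.5 × 0.5 × 12 = 9 kt.
Corrected V ≈ 72.1 kt → 72 kt.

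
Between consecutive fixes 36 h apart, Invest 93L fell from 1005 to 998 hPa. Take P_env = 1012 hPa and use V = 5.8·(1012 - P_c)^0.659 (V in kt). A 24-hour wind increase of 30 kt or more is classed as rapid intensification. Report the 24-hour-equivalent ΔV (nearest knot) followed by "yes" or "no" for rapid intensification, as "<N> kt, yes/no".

V₁: ΔP = 7, V ≈ 5.8 × 7^0.659 ≈ 20.91 kt.
V₂: ΔP = 14, V ≈ 5.8 × 14^0.659 ≈ 33.02 kt.
ΔV over 36 h = 12.11 kt → 24 h equivalent = 12.11 × 24/36 ≈ 8.07 kt.
8 kt < 30 kt ⇒ not rapid intensification.

8 kt, no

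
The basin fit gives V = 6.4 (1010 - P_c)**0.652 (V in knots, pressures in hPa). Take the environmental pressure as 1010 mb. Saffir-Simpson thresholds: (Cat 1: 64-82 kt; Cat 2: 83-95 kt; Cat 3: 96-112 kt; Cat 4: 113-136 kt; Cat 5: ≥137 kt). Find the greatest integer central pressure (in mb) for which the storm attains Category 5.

Category 5 begins at V = 137 kt.
Required ΔP = (137/6.4)^(1/0.652) = 21.406^1.534 ≈ 109.83 mb.
P_c ≤ 1010 − 109.83 = 900.17, so the highest integer P_c is 900 mb.

900 mb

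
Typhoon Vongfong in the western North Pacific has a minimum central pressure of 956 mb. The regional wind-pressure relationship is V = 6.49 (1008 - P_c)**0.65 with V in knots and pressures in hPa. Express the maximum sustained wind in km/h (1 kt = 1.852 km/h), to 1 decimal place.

ΔP = 1008 − 956 = 52 mb.
V ≈ 6.49 × 52^0.65 = 6.49 × 13.044 ≈ 84.654 kt.
84.654 × 1.852 ≈ 156.78 km/h → 156.8 km/h.

156.8 km/h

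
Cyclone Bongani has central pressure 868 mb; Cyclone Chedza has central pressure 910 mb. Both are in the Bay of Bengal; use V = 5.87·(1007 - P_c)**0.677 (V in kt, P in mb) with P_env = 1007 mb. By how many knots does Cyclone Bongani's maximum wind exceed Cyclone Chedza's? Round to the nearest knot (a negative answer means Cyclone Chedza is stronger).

Cyclone Bongani: ΔP = 139; V ≈ 5.87 × 139^0.677 ≈ 165.75 kt.
Cyclone Chedza: ΔP = 97; V ≈ 5.87 × 97^0.677 ≈ 129.92 kt.
Difference ≈ 165.75 − 129.92 = 35.83 → 36 kt.

36 kt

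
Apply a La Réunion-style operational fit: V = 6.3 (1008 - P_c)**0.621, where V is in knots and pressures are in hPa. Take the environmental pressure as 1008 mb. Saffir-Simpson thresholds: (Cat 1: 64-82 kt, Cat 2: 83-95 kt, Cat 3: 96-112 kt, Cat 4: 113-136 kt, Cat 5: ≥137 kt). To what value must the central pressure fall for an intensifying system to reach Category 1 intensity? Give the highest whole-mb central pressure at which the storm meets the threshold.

966 mb

Category 1 begins at V = 64 kt.
Required ΔP = (64/6.3)^(1/0.621) = 10.159^1.610 ≈ 41.81 mb.
P_c ≤ 1008 − 41.81 = 966.19, so the highest integer P_c is 966 mb.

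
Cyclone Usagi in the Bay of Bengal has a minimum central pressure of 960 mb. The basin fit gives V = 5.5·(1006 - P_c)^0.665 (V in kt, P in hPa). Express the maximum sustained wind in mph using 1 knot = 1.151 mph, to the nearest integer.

ΔP = 1006 − 960 = 46 mb.
V ≈ 5.5 × 46^0.665 = 5.5 × 12.757 ≈ 70.161 kt.
70.161 × 1.151 ≈ 80.76 mph → 81 mph.

81 mph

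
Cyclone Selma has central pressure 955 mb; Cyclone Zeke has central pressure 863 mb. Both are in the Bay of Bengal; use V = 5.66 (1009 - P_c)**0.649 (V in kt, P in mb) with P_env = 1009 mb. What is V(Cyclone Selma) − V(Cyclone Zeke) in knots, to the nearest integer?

Cyclone Selma: ΔP = 54; V ≈ 5.66 × 54^0.649 ≈ 75.36 kt.
Cyclone Zeke: ΔP = 146; V ≈ 5.66 × 146^0.649 ≈ 143.71 kt.
Difference ≈ 75.36 − 143.71 = -68.35 → -68 kt.

-68 kt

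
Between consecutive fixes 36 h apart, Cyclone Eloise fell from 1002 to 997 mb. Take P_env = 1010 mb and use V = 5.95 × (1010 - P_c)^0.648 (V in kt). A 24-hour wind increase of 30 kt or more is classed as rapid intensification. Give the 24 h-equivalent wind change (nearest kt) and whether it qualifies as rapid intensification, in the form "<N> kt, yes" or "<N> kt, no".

6 kt, no

V₁: ΔP = 8, V ≈ 5.95 × 8^0.648 ≈ 22.89 kt.
V₂: ΔP = 13, V ≈ 5.95 × 13^0.648 ≈ 31.36 kt.
ΔV over 36 h = 8.47 kt → 24 h equivalent = 8.47 × 24/36 ≈ 5.65 kt.
6 kt < 30 kt ⇒ not rapid intensification.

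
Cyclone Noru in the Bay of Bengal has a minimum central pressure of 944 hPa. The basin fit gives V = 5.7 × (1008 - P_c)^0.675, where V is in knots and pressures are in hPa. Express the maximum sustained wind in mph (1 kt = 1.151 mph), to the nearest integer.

109 mph

ΔP = 1008 − 944 = 64 hPa.
V ≈ 5.7 × 64^0.675 = 5.7 × 16.564 ≈ 94.416 kt.
94.416 × 1.151 ≈ 108.67 mph → 109 mph.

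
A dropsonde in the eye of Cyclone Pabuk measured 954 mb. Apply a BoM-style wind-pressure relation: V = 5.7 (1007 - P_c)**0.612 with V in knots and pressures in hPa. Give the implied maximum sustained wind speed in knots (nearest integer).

ΔP = 1007 − 954 = 53 mb.
53^0.612 ≈ 11.357.
V ≈ 5.7 × 11.357 ≈ 64.7 kt.

65 kt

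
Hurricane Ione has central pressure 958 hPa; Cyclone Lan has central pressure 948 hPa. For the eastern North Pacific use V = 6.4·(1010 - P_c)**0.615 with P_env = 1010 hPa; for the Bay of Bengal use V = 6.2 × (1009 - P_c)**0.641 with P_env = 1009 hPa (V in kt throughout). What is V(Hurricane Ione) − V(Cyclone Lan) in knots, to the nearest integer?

Hurricane Ione: ΔP = 52; V ≈ 6.4 × 52^0.615 ≈ 72.70 kt.
Cyclone Lan: ΔP = 61; V ≈ 6.2 × 61^0.641 ≈ 86.45 kt.
Difference ≈ 72.70 − 86.45 = -13.75 → -14 kt.

-14 kt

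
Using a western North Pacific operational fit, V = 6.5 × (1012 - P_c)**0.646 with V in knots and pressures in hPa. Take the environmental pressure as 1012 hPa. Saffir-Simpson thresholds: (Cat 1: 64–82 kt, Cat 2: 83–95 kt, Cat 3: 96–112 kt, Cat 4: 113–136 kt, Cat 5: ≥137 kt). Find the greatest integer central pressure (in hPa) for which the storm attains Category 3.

947 hPa

Category 3 begins at V = 96 kt.
Required ΔP = (96/6.5)^(1/0.646) = 14.769^1.548 ≈ 64.59 hPa.
P_c ≤ 1012 − 64.59 = 947.41, so the highest integer P_c is 947 hPa.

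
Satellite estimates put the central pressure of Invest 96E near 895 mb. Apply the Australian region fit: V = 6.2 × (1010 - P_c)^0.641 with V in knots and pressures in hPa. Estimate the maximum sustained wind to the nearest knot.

130 kt

ΔP = 1010 − 895 = 115 mb.
115^0.641 ≈ 20.937.
V ≈ 6.2 × 20.937 ≈ 129.8 kt.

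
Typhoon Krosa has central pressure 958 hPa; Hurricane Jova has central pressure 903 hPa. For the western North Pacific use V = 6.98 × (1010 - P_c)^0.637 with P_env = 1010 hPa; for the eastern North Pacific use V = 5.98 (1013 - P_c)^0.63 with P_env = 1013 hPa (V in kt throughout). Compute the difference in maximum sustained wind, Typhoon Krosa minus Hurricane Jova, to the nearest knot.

Typhoon Krosa: ΔP = 52; V ≈ 6.98 × 52^0.637 ≈ 86.49 kt.
Hurricane Jova: ΔP = 110; V ≈ 5.98 × 110^0.63 ≈ 115.55 kt.
Difference ≈ 86.49 − 115.55 = -29.06 → -29 kt.

-29 kt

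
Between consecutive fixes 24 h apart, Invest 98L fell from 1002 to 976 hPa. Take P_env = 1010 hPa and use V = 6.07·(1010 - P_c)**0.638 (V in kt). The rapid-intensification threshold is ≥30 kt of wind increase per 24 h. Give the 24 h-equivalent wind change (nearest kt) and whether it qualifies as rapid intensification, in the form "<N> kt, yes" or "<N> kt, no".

V₁: ΔP = 8, V ≈ 6.07 × 8^0.638 ≈ 22.87 kt.
V₂: ΔP = 34, V ≈ 6.07 × 34^0.638 ≈ 57.58 kt.
ΔV over 24 h = 34.71 kt → 24 h equivalent = 34.71 × 24/24 ≈ 34.71 kt.
35 kt ≥ 30 kt ⇒ rapid intensification.

35 kt, yes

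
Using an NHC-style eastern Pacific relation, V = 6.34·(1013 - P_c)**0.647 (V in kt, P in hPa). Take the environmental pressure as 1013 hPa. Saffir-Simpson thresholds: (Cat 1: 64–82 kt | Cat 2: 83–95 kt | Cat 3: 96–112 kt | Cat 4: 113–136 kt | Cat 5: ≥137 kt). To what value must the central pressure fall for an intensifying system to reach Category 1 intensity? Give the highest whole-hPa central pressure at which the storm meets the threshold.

977 hPa

Category 1 begins at V = 64 kt.
Required ΔP = (64/6.34)^(1/0.647) = 10.095^1.546 ≈ 35.64 hPa.
P_c ≤ 1013 − 35.64 = 977.36, so the highest integer P_c is 977 hPa.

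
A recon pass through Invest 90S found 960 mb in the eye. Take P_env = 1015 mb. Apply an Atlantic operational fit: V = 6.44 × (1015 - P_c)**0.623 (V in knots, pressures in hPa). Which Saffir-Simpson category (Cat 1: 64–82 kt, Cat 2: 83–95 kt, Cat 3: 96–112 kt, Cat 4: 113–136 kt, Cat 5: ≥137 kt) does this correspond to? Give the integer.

ΔP = 1015 − 960 = 55 mb.
V ≈ 6.44 × 55^0.623 = 6.44 × 12.14 ≈ 78 kt.
78 kt falls in the Category 1 band.

1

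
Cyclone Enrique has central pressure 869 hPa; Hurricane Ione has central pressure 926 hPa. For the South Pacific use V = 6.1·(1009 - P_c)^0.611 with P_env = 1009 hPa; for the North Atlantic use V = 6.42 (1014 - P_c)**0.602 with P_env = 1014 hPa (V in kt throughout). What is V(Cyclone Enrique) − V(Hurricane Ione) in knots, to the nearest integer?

30 kt

Cyclone Enrique: ΔP = 140; V ≈ 6.1 × 140^0.611 ≈ 124.91 kt.
Hurricane Ione: ΔP = 88; V ≈ 6.42 × 88^0.602 ≈ 95.09 kt.
Difference ≈ 124.91 − 95.09 = 29.82 → 30 kt.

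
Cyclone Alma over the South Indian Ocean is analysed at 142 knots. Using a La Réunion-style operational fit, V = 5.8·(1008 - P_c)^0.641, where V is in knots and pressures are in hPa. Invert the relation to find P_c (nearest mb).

861 mb

ΔP = (V / 5.8)^(1/0.641) = (142/5.8)^1.560.
142/5.8 = 24.483; 24.483^1.560 ≈ 146.79 mb.
P_c = 1008 − 146.79 = 861.21 ≈ 861 mb.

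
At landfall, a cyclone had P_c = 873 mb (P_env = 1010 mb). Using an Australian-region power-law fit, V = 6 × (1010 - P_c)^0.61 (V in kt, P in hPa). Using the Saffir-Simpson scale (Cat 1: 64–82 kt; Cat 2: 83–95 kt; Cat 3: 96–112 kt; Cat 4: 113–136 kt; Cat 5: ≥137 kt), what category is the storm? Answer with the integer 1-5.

ΔP = 1010 − 873 = 137 mb.
V ≈ 6 × 137^0.61 = 6 × 20.11 ≈ 121 kt.
121 kt falls in the Category 4 band.

4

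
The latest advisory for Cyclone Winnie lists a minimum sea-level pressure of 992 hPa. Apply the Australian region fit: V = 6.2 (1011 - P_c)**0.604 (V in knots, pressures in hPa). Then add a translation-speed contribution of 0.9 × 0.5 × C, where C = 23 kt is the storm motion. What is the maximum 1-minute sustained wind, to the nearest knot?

47 kt

ΔP = 1011 − 992 = 19 hPa.
19^0.604 ≈ 5.921.
V ≈ 6.2 × 5.921 ≈ 36.7 kt.
Translation term: 0.9 × 0.5 × 23 = 10.35 kt.
Corrected V ≈ 47.05 kt → 47 kt.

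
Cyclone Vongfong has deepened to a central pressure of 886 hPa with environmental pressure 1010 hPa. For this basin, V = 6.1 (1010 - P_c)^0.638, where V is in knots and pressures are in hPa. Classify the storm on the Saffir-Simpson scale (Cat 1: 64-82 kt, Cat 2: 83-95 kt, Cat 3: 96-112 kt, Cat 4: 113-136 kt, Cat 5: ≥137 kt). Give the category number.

4

ΔP = 1010 − 886 = 124 hPa.
V ≈ 6.1 × 124^0.638 = 6.1 × 21.66 ≈ 132 kt.
132 kt falls in the Category 4 band.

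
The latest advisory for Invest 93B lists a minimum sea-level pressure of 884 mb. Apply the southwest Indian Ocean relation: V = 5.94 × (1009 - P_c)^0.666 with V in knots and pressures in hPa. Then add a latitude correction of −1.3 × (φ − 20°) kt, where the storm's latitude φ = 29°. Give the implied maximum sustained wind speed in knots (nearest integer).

ΔP = 1009 − 884 = 125 mb.
125^0.666 ≈ 24.920.
V ≈ 5.94 × 24.920 ≈ 148.0 kt.
Latitude correction: −1.3 × (29 − 20) = -11.7 kt.
Corrected V ≈ 136.3 kt → 136 kt.

136 kt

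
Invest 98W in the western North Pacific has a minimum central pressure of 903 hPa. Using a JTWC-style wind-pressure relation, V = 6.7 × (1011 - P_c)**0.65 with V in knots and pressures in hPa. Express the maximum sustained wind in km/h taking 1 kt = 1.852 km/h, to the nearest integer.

ΔP = 1011 − 903 = 108 hPa.
V ≈ 6.7 × 108^0.65 = 6.7 × 20.976 ≈ 140.540 kt.
140.540 × 1.852 ≈ 260.28 km/h → 260 km/h.

260 km/h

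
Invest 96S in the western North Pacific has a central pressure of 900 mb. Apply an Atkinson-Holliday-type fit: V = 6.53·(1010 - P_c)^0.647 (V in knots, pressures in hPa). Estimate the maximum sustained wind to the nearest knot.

ΔP = 1010 − 900 = 110 mb.
110^0.647 ≈ 20.931.
V ≈ 6.53 × 20.931 ≈ 136.7 kt.

137 kt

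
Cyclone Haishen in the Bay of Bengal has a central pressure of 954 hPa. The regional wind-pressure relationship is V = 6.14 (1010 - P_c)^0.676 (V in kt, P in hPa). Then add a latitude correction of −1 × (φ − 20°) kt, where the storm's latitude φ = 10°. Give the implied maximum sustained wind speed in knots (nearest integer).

103 kt

ΔP = 1010 − 954 = 56 hPa.
56^0.676 ≈ 15.198.
V ≈ 6.14 × 15.198 ≈ 93.3 kt.
Latitude correction: −1 × (10 − 20) = 10 kt.
Corrected V ≈ 103.3 kt → 103 kt.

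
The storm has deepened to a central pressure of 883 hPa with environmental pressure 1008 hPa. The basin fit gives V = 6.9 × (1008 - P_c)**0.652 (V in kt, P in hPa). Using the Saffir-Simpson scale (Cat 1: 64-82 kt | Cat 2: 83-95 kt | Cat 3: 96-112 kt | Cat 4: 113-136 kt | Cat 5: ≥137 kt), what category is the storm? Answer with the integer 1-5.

ΔP = 1008 − 883 = 125 hPa.
V ≈ 6.9 × 125^0.652 = 6.9 × 23.29 ≈ 161 kt.
161 kt falls in the Category 5 band.

5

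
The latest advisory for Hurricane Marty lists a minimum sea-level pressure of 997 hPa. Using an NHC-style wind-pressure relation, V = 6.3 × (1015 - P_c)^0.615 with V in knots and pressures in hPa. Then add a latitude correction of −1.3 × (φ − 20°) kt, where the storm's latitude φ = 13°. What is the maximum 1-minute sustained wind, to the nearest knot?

ΔP = 1015 − 997 = 18 hPa.
18^0.615 ≈ 5.916.
V ≈ 6.3 × 5.916 ≈ 37.3 kt.
Latitude correction: −1.3 × (13 − 20) = 9.1 kt.
Corrected V ≈ 46.4 kt → 46 kt.

46 kt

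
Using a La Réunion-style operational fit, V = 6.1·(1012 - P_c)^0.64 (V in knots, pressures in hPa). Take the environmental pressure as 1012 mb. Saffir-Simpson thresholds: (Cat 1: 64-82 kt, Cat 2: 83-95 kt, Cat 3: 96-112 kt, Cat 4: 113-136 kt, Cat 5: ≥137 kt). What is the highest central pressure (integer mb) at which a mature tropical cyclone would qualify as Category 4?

916 mb

Category 4 begins at V = 113 kt.
Required ΔP = (113/6.1)^(1/0.64) = 18.525^1.562 ≈ 95.69 mb.
P_c ≤ 1012 − 95.69 = 916.31, so the highest integer P_c is 916 mb.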